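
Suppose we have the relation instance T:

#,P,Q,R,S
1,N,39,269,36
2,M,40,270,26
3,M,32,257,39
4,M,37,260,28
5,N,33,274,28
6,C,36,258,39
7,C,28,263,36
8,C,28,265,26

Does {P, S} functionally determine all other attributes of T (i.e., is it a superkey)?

All 8 rows have distinct {P, S} values, so {P, S} → (all attributes) holds and {P, S} is a superkey.

Yes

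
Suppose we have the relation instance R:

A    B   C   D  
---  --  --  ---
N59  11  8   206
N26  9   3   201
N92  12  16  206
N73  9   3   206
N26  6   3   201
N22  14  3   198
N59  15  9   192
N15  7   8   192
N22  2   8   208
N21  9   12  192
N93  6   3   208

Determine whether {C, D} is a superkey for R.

Two distinct rows share (C=3, D=201), so {C, D} does not determine every attribute — not a superkey.

No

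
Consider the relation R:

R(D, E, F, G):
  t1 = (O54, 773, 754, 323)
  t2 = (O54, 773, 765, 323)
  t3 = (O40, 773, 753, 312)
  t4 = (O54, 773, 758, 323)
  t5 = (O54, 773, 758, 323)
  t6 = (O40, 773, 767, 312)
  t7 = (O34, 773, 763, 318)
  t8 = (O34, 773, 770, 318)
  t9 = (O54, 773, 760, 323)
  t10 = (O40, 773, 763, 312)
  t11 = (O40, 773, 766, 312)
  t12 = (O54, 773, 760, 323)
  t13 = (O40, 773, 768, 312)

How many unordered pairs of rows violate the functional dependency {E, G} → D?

0

(E=773, G=323): all 6 rows agree on D — 0 pairs.
(E=773, G=312): all 5 rows agree on D — 0 pairs.
(E=773, G=318): all 2 rows agree on D — 0 pairs.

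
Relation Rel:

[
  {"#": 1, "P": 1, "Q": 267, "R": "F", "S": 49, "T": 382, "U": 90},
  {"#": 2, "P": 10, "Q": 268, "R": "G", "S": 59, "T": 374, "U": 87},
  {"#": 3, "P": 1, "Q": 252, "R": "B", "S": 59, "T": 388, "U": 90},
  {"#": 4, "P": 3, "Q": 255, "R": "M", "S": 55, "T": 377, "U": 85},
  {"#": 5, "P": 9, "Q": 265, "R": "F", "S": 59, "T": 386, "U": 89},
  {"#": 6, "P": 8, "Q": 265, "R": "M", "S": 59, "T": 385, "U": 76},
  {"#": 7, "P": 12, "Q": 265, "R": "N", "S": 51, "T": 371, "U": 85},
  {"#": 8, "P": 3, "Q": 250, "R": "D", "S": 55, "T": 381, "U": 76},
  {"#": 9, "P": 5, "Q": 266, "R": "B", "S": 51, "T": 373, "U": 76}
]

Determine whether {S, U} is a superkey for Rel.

Yes

All 9 rows have distinct {S, U} values, so {S, U} → (all attributes) holds and {S, U} is a superkey.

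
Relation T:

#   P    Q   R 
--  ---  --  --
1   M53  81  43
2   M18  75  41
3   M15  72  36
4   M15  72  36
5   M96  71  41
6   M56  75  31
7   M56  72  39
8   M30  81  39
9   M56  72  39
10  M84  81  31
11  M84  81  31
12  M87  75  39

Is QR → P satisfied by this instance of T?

(Q=81, R=43): row 1 → P = M53 ✓
(Q=75, R=41): row 2 → P = M18 ✓
(Q=72, R=36): rows 3, 4 → P = M15, M15 ✓
(Q=71, R=41): row 5 → P = M96 ✓
(Q=75, R=31): row 6 → P = M56 ✓
(Q=72, R=39): rows 7, 9 → P = M56, M56 ✓
(Q=81, R=39): row 8 → P = M30 ✓
(Q=81, R=31): rows 10, 11 → P = M84, M84 ✓
(Q=75, R=39): row 12 → P = M87 ✓
Every QR value is associated with a single P value, so QR → P holds.

Yes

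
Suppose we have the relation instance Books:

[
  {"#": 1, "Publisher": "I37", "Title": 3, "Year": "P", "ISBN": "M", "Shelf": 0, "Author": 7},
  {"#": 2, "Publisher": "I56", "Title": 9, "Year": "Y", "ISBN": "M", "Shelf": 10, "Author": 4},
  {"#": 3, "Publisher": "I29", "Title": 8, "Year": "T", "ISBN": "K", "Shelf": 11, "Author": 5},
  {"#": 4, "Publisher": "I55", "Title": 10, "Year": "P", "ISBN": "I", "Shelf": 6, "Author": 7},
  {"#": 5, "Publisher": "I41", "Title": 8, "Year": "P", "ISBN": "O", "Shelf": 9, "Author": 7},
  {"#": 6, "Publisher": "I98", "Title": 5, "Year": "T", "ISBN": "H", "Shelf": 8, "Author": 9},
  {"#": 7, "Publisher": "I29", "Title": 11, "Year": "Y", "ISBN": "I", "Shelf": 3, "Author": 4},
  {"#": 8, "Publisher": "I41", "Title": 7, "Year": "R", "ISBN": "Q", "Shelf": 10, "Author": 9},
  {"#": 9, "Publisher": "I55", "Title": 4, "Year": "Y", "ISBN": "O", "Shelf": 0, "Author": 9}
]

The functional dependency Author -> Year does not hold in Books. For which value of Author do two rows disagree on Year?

Author=7: rows 1, 4, 5 → Year = P, P, P ✓
Author=4: rows 2, 7 → Year = Y, Y ✓
Author=5: row 3 → Year = T ✓
Author=9: rows 6, 8, 9 → Year takes values {T, R, Y} — violation
The only Author value with inconsistent Year is Author=9.

9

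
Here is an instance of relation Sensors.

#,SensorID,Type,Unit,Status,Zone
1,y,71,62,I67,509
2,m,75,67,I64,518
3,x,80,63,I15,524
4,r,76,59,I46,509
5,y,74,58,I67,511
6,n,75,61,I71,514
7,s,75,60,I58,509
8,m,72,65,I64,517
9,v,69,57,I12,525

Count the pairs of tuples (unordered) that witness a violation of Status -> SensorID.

Status=I67: all 2 rows agree on SensorID — 0 pairs.
Status=I64: all 2 rows agree on SensorID — 0 pairs.

0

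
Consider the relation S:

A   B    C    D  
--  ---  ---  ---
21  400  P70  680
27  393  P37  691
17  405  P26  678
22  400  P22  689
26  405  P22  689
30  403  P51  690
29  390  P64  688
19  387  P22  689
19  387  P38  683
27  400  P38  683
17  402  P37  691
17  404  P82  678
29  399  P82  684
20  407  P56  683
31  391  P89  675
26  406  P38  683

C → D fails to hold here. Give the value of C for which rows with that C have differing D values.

P82

C=P70: 1 row → D = 680 ✓
C=P37: 2 rows → D = 691, 691 ✓
C=P26: 1 row → D = 678 ✓
C=P22: 3 rows → D = 689, 689, 689 ✓
C=P51: 1 row → D = 690 ✓
C=P64: 1 row → D = 688 ✓
C=P38: 3 rows → D = 683, 683, 683 ✓
C=P82: 2 rows → D takes values {678, 684} — violation
C=P56: 1 row → D = 683 ✓
C=P89: 1 row → D = 675 ✓
The only C value with inconsistent D is C=P82.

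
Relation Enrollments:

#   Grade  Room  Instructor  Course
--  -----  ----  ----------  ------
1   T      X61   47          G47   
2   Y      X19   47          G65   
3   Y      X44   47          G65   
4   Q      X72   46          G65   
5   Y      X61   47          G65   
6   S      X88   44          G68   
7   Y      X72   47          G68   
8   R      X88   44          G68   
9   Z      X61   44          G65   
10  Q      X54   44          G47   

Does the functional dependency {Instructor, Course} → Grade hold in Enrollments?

No

(Instructor=47, Course=G47): row 1 → Grade = T ✓
(Instructor=47, Course=G65): rows 2, 3, 5 → Grade = Y, Y, Y ✓
(Instructor=46, Course=G65): row 4 → Grade = Q ✓
(Instructor=44, Course=G68): rows 6, 8 → Grade takes values {S, R} — violation
(Instructor=47, Course=G68): row 7 → Grade = Y ✓
(Instructor=44, Course=G65): row 9 → Grade = Z ✓
(Instructor=44, Course=G47): row 10 → Grade = Q ✓
Two rows agree on {Instructor, Course} but differ on Grade, so {Instructor, Course} → Grade does not hold.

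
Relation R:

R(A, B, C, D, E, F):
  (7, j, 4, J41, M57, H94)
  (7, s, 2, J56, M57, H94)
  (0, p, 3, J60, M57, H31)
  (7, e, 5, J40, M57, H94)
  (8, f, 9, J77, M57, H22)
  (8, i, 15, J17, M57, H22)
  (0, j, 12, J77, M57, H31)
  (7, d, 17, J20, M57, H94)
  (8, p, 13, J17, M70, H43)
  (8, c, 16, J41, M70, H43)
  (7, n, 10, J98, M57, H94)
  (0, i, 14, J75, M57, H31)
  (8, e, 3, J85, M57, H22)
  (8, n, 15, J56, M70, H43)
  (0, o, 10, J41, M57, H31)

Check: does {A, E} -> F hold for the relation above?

(A=7, E=M57): 5 rows → F = H94, H94, H94, H94, H94 ✓
(A=0, E=M57): 4 rows → F = H31, H31, H31, H31 ✓
(A=8, E=M57): 3 rows → F = H22, H22, H22 ✓
(A=8, E=M70): 3 rows → F = H43, H43, H43 ✓
Every {A, E} value is associated with a single F value, so {A, E} -> F holds.

Yes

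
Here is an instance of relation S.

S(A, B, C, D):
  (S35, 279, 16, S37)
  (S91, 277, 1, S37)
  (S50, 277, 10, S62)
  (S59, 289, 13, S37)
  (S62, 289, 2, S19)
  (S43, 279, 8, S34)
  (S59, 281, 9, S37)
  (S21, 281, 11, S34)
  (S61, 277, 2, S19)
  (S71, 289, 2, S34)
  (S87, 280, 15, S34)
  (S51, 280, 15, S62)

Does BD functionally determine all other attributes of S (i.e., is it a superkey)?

Yes

All 12 rows have distinct BD values, so BD → (all attributes) holds and BD is a superkey.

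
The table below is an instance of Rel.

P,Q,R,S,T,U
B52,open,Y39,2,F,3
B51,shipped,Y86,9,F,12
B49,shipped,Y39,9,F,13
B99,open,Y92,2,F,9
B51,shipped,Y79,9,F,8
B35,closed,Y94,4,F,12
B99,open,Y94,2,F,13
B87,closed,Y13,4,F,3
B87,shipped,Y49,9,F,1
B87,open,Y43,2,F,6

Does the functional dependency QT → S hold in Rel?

Yes

(Q=open, T=F): 4 rows → S = 2, 2, 2, 2 ✓
(Q=shipped, T=F): 4 rows → S = 9, 9, 9, 9 ✓
(Q=closed, T=F): 2 rows → S = 4, 4 ✓
Every QT value is associated with a single S value, so QT → S holds.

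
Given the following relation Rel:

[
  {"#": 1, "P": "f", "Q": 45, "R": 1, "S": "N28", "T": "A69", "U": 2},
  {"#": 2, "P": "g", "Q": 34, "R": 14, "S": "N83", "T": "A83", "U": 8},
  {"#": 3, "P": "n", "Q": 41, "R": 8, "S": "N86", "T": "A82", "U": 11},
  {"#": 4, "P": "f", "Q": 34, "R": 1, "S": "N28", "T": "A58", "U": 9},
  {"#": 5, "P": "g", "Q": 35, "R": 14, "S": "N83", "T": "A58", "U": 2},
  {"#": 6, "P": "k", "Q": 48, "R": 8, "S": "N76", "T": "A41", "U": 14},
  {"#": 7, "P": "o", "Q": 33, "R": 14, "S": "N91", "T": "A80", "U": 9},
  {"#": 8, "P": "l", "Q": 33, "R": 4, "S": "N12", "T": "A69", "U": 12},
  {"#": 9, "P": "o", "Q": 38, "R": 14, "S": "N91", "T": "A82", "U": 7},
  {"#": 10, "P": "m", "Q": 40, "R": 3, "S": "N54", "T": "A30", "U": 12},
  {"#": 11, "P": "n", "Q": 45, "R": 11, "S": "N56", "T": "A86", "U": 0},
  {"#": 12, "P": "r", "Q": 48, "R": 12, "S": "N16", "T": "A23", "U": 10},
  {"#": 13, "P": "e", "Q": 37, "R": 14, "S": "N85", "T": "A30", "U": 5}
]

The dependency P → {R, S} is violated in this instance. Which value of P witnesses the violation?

n

P=f: rows 1, 4 → {R,S} = (1, N28), (1, N28) ✓
P=g: rows 2, 5 → {R,S} = (14, N83), (14, N83) ✓
P=n: rows 3, 11 → {R,S} takes values {(8, N86), (11, N56)} — violation
P=k: row 6 → {R,S} = (8, N76) ✓
P=o: rows 7, 9 → {R,S} = (14, N91), (14, N91) ✓
P=l: row 8 → {R,S} = (4, N12) ✓
P=m: row 10 → {R,S} = (3, N54) ✓
P=r: row 12 → {R,S} = (12, N16) ✓
P=e: row 13 → {R,S} = (14, N85) ✓
The only P value with inconsistent RHS is P=n.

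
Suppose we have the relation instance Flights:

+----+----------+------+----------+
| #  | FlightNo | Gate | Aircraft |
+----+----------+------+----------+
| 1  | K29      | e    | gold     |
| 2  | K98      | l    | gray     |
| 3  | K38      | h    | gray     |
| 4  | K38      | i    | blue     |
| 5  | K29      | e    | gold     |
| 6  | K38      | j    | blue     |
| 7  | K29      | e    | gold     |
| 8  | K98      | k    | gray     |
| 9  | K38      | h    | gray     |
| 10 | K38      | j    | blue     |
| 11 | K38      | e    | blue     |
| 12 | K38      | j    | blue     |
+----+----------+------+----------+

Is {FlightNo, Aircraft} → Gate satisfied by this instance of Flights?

(FlightNo=K29, Aircraft=gold): rows 1, 5, 7 → Gate = e, e, e ✓
(FlightNo=K98, Aircraft=gray): rows 2, 8 → Gate takes values {l, k} — violation
(FlightNo=K38, Aircraft=gray): rows 3, 9 → Gate = h, h ✓
(FlightNo=K38, Aircraft=blue): rows 4, 6, 10, 11, 12 → Gate takes values {i, j, e} — violation
Two rows agree on {FlightNo, Aircraft} but differ on Gate, so {FlightNo, Aircraft} → Gate does not hold.

No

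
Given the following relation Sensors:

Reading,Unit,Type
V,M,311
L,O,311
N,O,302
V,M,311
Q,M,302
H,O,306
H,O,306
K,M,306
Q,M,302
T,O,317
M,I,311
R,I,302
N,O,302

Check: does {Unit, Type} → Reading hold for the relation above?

Yes

(Unit=M, Type=311): 2 rows → Reading = V, V ✓
(Unit=O, Type=311): 1 row → Reading = L ✓
(Unit=O, Type=302): 2 rows → Reading = N, N ✓
(Unit=M, Type=302): 2 rows → Reading = Q, Q ✓
(Unit=O, Type=306): 2 rows → Reading = H, H ✓
(Unit=M, Type=306): 1 row → Reading = K ✓
(Unit=O, Type=317): 1 row → Reading = T ✓
(Unit=I, Type=311): 1 row → Reading = M ✓
(Unit=I, Type=302): 1 row → Reading = R ✓
Every {Unit, Type} value is associated with a single Reading value, so {Unit, Type} → Reading holds.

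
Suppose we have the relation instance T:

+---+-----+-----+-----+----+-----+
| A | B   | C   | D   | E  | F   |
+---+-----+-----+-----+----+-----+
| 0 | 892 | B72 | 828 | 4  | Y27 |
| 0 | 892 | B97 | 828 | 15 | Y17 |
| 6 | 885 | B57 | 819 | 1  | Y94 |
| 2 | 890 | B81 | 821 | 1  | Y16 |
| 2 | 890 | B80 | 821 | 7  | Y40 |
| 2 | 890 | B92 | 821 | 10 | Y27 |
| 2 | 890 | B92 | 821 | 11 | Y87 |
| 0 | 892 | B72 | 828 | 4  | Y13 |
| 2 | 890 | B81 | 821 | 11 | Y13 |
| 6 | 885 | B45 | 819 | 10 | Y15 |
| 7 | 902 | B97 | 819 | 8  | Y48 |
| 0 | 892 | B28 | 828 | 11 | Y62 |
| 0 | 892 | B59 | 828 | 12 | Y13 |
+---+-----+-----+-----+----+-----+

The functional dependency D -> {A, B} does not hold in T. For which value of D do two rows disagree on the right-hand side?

D=828: 5 rows → {A,B} = (0, 892), (0, 892), (0, 892), (0, 892), (0, 892) ✓
D=819: 3 rows → {A,B} takes values {(6, 885), (7, 902)} — violation
D=821: 5 rows → {A,B} = (2, 890), (2, 890), (2, 890), (2, 890), (2, 890) ✓
The only D value with inconsistent RHS is D=819.

819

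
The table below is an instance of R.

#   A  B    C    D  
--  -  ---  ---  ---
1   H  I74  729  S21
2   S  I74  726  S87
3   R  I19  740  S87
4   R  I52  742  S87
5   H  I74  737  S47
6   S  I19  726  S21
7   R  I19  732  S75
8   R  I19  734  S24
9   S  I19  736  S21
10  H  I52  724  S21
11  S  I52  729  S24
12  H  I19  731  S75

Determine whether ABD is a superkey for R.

Rows 6 and 9 have the same ABD value (A=S, B=I19, D=S21) but are distinct tuples, so ABD does not determine every attribute — not a superkey.

No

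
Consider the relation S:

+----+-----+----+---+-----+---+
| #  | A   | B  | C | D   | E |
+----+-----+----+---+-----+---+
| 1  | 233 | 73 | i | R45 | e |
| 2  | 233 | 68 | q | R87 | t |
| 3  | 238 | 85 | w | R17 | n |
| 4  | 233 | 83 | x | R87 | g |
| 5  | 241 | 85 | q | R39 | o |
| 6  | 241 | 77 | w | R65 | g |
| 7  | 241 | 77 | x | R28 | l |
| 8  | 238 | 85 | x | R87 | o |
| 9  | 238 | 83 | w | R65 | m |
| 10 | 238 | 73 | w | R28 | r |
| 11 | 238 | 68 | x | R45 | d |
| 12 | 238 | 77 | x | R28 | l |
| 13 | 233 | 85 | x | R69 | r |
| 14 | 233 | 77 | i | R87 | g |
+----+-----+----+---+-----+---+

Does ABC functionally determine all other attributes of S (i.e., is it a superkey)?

All 14 rows have distinct ABC values, so ABC → (all attributes) holds and ABC is a superkey.

Yes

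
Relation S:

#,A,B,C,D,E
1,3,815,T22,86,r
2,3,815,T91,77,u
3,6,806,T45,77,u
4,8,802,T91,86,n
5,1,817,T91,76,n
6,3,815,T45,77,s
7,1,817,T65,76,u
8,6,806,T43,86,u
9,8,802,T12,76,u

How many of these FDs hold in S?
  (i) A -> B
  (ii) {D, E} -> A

(i) A -> B: every LHS value maps to a single RHS value — holds.
(ii) {D, E} -> A: (D=77, E=u): rows 2, 3 → A takes values {3, 6} — violation; (D=76, E=u): rows 7, 9 → A takes values {1, 8} — violation — fails.
1 of the 2 dependencies holds.

1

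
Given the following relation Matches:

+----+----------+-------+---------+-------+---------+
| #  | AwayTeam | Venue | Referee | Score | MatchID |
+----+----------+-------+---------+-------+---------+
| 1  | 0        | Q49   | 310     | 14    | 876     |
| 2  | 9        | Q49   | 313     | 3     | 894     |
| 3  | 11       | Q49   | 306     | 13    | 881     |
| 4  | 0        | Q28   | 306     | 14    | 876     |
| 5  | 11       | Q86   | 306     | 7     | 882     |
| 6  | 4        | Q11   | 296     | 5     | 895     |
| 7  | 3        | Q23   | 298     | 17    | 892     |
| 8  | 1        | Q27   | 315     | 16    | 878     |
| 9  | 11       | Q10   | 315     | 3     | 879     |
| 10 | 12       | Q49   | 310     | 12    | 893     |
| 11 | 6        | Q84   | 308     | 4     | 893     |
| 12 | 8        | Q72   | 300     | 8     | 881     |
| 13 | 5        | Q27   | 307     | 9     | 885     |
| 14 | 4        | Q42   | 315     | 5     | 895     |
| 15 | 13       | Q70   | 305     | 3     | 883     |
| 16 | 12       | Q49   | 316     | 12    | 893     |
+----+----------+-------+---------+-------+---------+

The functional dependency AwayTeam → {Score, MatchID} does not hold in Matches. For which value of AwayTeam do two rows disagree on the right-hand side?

11

AwayTeam=0: rows 1, 4 → {Score,MatchID} = (14, 876), (14, 876) ✓
AwayTeam=9: row 2 → {Score,MatchID} = (3, 894) ✓
AwayTeam=11: rows 3, 5, 9 → {Score,MatchID} takes values {(13, 881), (7, 882), (3, 879)} — violation
AwayTeam=4: rows 6, 14 → {Score,MatchID} = (5, 895), (5, 895) ✓
AwayTeam=3: row 7 → {Score,MatchID} = (17, 892) ✓
AwayTeam=1: row 8 → {Score,MatchID} = (16, 878) ✓
AwayTeam=12: rows 10, 16 → {Score,MatchID} = (12, 893), (12, 893) ✓
AwayTeam=6: row 11 → {Score,MatchID} = (4, 893) ✓
AwayTeam=8: row 12 → {Score,MatchID} = (8, 881) ✓
AwayTeam=5: row 13 → {Score,MatchID} = (9, 885) ✓
AwayTeam=13: row 15 → {Score,MatchID} = (3, 883) ✓
The only AwayTeam value with inconsistent RHS is AwayTeam=11.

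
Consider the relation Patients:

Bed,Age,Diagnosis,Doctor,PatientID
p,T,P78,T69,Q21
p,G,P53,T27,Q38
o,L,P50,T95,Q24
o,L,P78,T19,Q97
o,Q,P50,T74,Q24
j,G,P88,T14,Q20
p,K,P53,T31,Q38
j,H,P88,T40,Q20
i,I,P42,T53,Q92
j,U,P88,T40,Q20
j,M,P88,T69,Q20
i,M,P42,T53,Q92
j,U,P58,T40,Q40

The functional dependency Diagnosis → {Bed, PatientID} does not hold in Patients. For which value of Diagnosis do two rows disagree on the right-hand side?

Diagnosis=P78: 2 rows → {Bed,PatientID} takes values {(p, Q21), (o, Q97)} — violation
Diagnosis=P53: 2 rows → {Bed,PatientID} = (p, Q38), (p, Q38) ✓
Diagnosis=P50: 2 rows → {Bed,PatientID} = (o, Q24), (o, Q24) ✓
Diagnosis=P88: 4 rows → {Bed,PatientID} = (j, Q20), (j, Q20), (j, Q20), (j, Q20) ✓
Diagnosis=P42: 2 rows → {Bed,PatientID} = (i, Q92), (i, Q92) ✓
Diagnosis=P58: 1 row → {Bed,PatientID} = (j, Q40) ✓
The only Diagnosis value with inconsistent RHS is Diagnosis=P78.

P78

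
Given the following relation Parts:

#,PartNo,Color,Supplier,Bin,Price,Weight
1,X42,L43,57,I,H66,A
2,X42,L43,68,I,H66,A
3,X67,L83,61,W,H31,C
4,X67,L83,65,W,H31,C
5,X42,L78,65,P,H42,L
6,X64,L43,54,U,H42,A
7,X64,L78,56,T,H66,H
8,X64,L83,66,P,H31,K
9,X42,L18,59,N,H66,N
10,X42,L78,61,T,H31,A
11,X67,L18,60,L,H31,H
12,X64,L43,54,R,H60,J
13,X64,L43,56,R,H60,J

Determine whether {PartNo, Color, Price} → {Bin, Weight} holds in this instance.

Yes

(PartNo=X42, Color=L43, Price=H66): rows 1, 2 → {Bin,Weight} = (I, A), (I, A) ✓
(PartNo=X67, Color=L83, Price=H31): rows 3, 4 → {Bin,Weight} = (W, C), (W, C) ✓
(PartNo=X42, Color=L78, Price=H42): row 5 → {Bin,Weight} = (P, L) ✓
(PartNo=X64, Color=L43, Price=H42): row 6 → {Bin,Weight} = (U, A) ✓
(PartNo=X64, Color=L78, Price=H66): row 7 → {Bin,Weight} = (T, H) ✓
(PartNo=X64, Color=L83, Price=H31): row 8 → {Bin,Weight} = (P, K) ✓
(PartNo=X42, Color=L18, Price=H66): row 9 → {Bin,Weight} = (N, N) ✓
(PartNo=X42, Color=L78, Price=H31): row 10 → {Bin,Weight} = (T, A) ✓
(PartNo=X67, Color=L18, Price=H31): row 11 → {Bin,Weight} = (L, H) ✓
(PartNo=X64, Color=L43, Price=H60): rows 12, 13 → {Bin,Weight} = (R, J), (R, J) ✓
Every {PartNo, Color, Price} value is associated with a single {Bin, Weight} value, so {PartNo, Color, Price} → {Bin, Weight} holds.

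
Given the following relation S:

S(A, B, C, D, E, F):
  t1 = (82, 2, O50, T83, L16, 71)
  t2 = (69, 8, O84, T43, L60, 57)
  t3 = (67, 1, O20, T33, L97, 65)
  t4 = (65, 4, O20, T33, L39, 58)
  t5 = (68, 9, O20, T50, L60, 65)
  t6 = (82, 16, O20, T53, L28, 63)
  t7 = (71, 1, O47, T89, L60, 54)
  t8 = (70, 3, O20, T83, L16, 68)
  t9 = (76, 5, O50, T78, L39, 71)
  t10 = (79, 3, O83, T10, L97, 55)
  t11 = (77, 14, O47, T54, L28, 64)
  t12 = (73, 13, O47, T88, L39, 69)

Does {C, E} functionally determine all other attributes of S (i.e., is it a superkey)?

All 12 rows have distinct {C, E} values, so {C, E} → (all attributes) holds and {C, E} is a superkey.

Yes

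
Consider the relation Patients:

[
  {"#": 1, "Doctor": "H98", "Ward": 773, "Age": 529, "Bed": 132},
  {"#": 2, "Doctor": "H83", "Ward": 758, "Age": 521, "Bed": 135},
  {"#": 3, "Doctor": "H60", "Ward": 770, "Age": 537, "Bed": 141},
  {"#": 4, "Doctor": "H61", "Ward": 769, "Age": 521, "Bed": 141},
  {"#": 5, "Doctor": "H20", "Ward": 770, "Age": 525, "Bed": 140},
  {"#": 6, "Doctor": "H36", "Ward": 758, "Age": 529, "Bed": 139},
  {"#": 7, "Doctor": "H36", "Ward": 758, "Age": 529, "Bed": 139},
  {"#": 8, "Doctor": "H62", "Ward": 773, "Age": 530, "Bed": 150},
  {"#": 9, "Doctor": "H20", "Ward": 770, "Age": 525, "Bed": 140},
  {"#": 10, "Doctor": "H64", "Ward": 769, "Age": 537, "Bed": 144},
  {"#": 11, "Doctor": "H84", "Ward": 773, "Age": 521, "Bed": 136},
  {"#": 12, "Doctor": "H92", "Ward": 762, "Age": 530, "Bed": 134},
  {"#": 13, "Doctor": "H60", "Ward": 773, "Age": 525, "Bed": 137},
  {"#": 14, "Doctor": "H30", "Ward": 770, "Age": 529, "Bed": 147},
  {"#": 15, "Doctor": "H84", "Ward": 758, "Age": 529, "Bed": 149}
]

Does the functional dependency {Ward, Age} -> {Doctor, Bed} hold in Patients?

(Ward=773, Age=529): row 1 → {Doctor,Bed} = (H98, 132) ✓
(Ward=758, Age=521): row 2 → {Doctor,Bed} = (H83, 135) ✓
(Ward=770, Age=537): row 3 → {Doctor,Bed} = (H60, 141) ✓
(Ward=769, Age=521): row 4 → {Doctor,Bed} = (H61, 141) ✓
(Ward=770, Age=525): rows 5, 9 → {Doctor,Bed} = (H20, 140), (H20, 140) ✓
(Ward=758, Age=529): rows 6, 7, 15 → {Doctor,Bed} takes values {(H36, 139), (H84, 149)} — violation
(Ward=773, Age=530): row 8 → {Doctor,Bed} = (H62, 150) ✓
(Ward=769, Age=537): row 10 → {Doctor,Bed} = (H64, 144) ✓
(Ward=773, Age=521): row 11 → {Doctor,Bed} = (H84, 136) ✓
(Ward=762, Age=530): row 12 → {Doctor,Bed} = (H92, 134) ✓
(Ward=773, Age=525): row 13 → {Doctor,Bed} = (H60, 137) ✓
(Ward=770, Age=529): row 14 → {Doctor,Bed} = (H30, 147) ✓
Two rows agree on {Ward, Age} but differ on {Doctor, Bed}, so {Ward, Age} -> {Doctor, Bed} does not hold.

No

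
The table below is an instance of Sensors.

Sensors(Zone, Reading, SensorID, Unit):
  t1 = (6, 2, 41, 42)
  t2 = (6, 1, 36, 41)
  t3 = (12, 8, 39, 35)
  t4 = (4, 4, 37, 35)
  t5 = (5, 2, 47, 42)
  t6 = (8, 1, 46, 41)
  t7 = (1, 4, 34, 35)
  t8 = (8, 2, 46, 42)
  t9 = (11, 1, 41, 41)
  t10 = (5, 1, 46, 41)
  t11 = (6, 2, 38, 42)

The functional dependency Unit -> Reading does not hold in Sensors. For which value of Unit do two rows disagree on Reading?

Unit=42: rows 1, 5, 8, 11 → Reading = 2, 2, 2, 2 ✓
Unit=41: rows 2, 6, 9, 10 → Reading = 1, 1, 1, 1 ✓
Unit=35: rows 3, 4, 7 → Reading takes values {8, 4} — violation
The only Unit value with inconsistent Reading is Unit=35.

35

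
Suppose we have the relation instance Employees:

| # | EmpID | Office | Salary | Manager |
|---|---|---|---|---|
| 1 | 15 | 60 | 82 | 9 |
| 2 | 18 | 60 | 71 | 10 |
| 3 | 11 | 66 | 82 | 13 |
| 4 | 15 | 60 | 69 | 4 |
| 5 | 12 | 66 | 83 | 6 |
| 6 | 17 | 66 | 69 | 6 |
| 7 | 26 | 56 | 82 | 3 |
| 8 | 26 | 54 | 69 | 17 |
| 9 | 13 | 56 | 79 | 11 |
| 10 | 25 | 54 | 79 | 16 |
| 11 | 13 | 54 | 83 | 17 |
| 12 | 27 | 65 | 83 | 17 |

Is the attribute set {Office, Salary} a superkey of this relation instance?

All 12 rows have distinct {Office, Salary} values, so {Office, Salary} → (all attributes) holds and {Office, Salary} is a superkey.

Yes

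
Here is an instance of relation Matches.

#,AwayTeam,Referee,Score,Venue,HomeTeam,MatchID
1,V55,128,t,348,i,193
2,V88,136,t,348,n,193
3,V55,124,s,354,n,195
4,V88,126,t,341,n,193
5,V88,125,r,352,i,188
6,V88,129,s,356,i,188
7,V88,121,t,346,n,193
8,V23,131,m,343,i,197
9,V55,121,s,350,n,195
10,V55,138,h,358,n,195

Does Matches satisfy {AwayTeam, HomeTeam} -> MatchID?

Yes

(AwayTeam=V55, HomeTeam=i): row 1 → MatchID = 193 ✓
(AwayTeam=V88, HomeTeam=n): rows 2, 4, 7 → MatchID = 193, 193, 193 ✓
(AwayTeam=V55, HomeTeam=n): rows 3, 9, 10 → MatchID = 195, 195, 195 ✓
(AwayTeam=V88, HomeTeam=i): rows 5, 6 → MatchID = 188, 188 ✓
(AwayTeam=V23, HomeTeam=i): row 8 → MatchID = 197 ✓
Every {AwayTeam, HomeTeam} value is associated with a single MatchID value, so {AwayTeam, HomeTeam} -> MatchID holds.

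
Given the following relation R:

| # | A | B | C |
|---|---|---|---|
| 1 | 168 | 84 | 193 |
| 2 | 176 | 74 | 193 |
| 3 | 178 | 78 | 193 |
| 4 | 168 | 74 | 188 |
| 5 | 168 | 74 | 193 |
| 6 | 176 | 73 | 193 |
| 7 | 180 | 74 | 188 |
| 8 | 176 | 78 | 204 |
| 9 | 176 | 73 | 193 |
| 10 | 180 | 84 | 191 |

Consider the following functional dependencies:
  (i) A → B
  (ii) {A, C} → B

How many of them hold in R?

(i) A → B: A=168: rows 1, 4, 5 → B takes values {84, 74} — violation; A=176: rows 2, 6, 8, 9 → B takes values {74, 73, 78} — violation; A=180: rows 7, 10 → B takes values {74, 84} — violation — fails.
(ii) {A, C} → B: (A=168, C=193): rows 1, 5 → B takes values {84, 74} — violation; (A=176, C=193): rows 2, 6, 9 → B takes values {74, 73} — violation — fails.
None of the 2 dependencies hold.

0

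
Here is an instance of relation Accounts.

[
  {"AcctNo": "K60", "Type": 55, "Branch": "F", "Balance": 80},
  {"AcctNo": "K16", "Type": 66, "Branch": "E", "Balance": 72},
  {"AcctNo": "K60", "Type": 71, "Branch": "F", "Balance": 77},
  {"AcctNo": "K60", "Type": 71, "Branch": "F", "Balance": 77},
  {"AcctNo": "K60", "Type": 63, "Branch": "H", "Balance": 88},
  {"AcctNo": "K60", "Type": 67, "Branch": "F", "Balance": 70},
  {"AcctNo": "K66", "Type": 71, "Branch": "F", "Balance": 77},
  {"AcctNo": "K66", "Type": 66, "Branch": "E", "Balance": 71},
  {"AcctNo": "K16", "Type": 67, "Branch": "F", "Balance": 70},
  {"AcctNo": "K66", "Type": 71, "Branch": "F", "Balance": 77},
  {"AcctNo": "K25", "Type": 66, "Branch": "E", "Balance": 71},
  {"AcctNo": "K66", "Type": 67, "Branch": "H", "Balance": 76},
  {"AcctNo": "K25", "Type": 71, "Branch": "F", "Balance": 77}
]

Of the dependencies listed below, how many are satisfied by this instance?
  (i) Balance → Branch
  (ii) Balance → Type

(i) Balance → Branch: every LHS value maps to a single RHS value — holds.
(ii) Balance → Type: every LHS value maps to a single RHS value — holds.
2 of the 2 dependencies hold.

2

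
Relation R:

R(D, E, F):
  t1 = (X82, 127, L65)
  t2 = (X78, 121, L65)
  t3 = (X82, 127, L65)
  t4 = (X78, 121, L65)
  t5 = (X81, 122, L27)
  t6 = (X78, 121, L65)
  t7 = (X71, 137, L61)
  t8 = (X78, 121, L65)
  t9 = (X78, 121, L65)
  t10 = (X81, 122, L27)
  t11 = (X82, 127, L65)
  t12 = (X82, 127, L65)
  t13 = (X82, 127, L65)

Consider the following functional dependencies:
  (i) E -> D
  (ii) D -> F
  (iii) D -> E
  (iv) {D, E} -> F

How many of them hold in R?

4

(i) E -> D: every LHS value maps to a single RHS value — holds.
(ii) D -> F: every LHS value maps to a single RHS value — holds.
(iii) D -> E: every LHS value maps to a single RHS value — holds.
(iv) {D, E} -> F: every LHS value maps to a single RHS value — holds.
4 of the 4 dependencies hold.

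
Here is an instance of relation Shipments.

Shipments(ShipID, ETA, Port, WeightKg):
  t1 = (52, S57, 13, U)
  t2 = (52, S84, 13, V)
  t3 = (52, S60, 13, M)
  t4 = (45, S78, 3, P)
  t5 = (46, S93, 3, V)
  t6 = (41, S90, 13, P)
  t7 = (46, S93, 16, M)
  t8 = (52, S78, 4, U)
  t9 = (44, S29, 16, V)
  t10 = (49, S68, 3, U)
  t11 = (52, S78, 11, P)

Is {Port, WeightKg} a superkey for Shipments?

Yes

All 11 rows have distinct {Port, WeightKg} values, so {Port, WeightKg} → (all attributes) holds and {Port, WeightKg} is a superkey.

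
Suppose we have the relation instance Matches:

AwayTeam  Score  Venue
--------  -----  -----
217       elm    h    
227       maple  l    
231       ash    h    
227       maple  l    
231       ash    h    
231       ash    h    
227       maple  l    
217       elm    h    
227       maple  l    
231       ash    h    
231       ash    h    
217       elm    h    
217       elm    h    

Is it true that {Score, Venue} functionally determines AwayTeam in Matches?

Yes

(Score=elm, Venue=h): 4 rows → AwayTeam = 217, 217, 217, 217 ✓
(Score=maple, Venue=l): 4 rows → AwayTeam = 227, 227, 227, 227 ✓
(Score=ash, Venue=h): 5 rows → AwayTeam = 231, 231, 231, 231, 231 ✓
Every {Score, Venue} value is associated with a single AwayTeam value, so {Score, Venue} → AwayTeam holds.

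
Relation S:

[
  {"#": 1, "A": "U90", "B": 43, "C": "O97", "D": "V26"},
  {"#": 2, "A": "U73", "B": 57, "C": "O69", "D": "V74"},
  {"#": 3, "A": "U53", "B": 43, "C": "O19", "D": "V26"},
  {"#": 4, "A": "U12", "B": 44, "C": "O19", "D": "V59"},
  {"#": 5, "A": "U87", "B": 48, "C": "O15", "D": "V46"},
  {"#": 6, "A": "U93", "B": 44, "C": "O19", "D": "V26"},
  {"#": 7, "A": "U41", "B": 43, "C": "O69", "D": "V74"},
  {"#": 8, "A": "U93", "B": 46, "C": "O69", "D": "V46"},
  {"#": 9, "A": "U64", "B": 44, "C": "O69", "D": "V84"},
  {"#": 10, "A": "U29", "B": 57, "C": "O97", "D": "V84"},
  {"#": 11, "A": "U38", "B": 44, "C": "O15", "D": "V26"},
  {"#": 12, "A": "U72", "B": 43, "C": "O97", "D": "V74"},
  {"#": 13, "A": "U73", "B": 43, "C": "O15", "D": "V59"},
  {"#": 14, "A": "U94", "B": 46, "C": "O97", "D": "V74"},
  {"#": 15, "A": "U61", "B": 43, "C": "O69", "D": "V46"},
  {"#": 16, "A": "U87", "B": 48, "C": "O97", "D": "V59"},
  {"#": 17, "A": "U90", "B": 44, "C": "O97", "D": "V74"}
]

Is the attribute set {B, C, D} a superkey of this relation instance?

Yes

All 17 rows have distinct {B, C, D} values, so {B, C, D} → (all attributes) holds and {B, C, D} is a superkey.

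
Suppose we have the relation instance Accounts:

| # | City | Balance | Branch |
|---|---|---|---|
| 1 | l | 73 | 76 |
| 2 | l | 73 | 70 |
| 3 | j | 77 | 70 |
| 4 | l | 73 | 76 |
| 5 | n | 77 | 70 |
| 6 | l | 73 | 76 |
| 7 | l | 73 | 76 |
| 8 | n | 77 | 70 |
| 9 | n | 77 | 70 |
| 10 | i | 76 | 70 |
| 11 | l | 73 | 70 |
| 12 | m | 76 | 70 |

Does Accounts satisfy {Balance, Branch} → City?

No

(Balance=73, Branch=76): rows 1, 4, 6, 7 → City = l, l, l, l ✓
(Balance=73, Branch=70): rows 2, 11 → City = l, l ✓
(Balance=77, Branch=70): rows 3, 5, 8, 9 → City takes values {j, n} — violation
(Balance=76, Branch=70): rows 10, 12 → City takes values {i, m} — violation
Two rows agree on {Balance, Branch} but differ on City, so {Balance, Branch} → City does not hold.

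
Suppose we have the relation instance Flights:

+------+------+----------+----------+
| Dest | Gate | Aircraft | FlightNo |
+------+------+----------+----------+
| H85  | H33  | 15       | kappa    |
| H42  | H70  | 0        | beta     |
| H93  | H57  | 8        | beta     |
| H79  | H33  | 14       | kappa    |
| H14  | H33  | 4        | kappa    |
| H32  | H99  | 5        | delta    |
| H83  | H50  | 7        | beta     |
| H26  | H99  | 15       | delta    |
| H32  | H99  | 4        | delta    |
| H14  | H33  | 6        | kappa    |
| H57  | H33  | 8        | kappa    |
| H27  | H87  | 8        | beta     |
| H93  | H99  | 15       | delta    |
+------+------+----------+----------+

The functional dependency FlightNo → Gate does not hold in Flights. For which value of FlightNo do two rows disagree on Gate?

FlightNo=kappa: 5 rows → Gate = H33, H33, H33, H33, H33 ✓
FlightNo=beta: 4 rows → Gate takes values {H70, H57, H50, H87} — violation
FlightNo=delta: 4 rows → Gate = H99, H99, H99, H99 ✓
The only FlightNo value with inconsistent Gate is FlightNo=beta.

beta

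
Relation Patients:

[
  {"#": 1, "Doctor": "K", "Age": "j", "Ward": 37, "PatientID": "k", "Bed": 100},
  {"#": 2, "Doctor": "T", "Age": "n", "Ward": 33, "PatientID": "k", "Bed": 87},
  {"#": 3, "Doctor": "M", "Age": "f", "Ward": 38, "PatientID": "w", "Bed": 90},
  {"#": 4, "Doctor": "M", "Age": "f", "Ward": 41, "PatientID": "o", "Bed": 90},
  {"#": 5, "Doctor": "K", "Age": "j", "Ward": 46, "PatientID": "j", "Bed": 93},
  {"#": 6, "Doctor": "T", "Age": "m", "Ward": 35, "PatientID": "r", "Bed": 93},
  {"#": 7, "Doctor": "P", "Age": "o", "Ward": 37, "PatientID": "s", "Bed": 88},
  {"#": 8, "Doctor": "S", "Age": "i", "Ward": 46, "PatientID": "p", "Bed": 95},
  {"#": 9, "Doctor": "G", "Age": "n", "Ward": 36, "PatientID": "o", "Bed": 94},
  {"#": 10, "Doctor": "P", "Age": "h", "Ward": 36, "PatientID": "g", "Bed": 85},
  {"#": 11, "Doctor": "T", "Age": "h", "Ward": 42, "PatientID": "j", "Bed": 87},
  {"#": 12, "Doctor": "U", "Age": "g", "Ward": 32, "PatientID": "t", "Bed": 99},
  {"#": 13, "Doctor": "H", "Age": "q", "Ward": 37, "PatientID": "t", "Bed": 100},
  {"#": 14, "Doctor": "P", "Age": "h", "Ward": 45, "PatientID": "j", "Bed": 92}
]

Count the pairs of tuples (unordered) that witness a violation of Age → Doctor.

Age=j: all 2 rows agree on Doctor — 0 pairs.
Age=n: violating pairs (2,9) — 1 pair.
Age=f: all 2 rows agree on Doctor — 0 pairs.
Age=h: violating pairs (10,11), (11,14) — 2 pairs.

3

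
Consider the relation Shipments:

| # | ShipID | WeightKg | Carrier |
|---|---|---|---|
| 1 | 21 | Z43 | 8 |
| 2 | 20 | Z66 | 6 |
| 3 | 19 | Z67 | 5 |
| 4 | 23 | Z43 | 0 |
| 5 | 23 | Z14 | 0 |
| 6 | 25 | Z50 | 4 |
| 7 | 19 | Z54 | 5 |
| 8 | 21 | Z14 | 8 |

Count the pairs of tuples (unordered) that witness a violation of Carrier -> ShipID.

0

Carrier=8: all 2 rows agree on ShipID — 0 pairs.
Carrier=5: all 2 rows agree on ShipID — 0 pairs.
Carrier=0: all 2 rows agree on ShipID — 0 pairs.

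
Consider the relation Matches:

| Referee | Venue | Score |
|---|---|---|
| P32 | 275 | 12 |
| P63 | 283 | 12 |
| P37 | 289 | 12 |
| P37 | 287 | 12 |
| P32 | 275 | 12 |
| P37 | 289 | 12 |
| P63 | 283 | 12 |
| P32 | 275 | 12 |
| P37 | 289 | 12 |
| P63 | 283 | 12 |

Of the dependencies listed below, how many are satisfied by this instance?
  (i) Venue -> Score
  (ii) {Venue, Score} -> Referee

2

(i) Venue -> Score: every LHS value maps to a single RHS value — holds.
(ii) {Venue, Score} -> Referee: every LHS value maps to a single RHS value — holds.
2 of the 2 dependencies hold.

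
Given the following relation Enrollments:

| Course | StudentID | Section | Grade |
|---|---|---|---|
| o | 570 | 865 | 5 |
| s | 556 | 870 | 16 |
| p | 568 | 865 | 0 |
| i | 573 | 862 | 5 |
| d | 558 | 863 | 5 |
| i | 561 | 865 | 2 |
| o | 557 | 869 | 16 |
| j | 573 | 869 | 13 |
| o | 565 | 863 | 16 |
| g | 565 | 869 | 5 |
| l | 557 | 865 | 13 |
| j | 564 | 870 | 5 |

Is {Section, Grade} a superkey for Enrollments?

Yes

All 12 rows have distinct {Section, Grade} values, so {Section, Grade} → (all attributes) holds and {Section, Grade} is a superkey.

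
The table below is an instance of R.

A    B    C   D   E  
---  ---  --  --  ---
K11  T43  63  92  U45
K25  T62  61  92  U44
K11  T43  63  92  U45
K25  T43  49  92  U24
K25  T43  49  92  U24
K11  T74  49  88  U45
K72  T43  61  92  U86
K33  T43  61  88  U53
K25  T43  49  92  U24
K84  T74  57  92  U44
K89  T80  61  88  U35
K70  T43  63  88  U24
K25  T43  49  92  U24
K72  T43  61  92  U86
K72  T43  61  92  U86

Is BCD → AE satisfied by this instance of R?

(B=T43, C=63, D=92): 2 rows → {A,E} = (K11, U45), (K11, U45) ✓
(B=T62, C=61, D=92): 1 row → {A,E} = (K25, U44) ✓
(B=T43, C=49, D=92): 4 rows → {A,E} = (K25, U24), (K25, U24), (K25, U24), (K25, U24) ✓
(B=T74, C=49, D=88): 1 row → {A,E} = (K11, U45) ✓
(B=T43, C=61, D=92): 3 rows → {A,E} = (K72, U86), (K72, U86), (K72, U86) ✓
(B=T43, C=61, D=88): 1 row → {A,E} = (K33, U53) ✓
(B=T74, C=57, D=92): 1 row → {A,E} = (K84, U44) ✓
(B=T80, C=61, D=88): 1 row → {A,E} = (K89, U35) ✓
(B=T43, C=63, D=88): 1 row → {A,E} = (K70, U24) ✓
Every BCD value is associated with a single AE value, so BCD → AE holds.

Yes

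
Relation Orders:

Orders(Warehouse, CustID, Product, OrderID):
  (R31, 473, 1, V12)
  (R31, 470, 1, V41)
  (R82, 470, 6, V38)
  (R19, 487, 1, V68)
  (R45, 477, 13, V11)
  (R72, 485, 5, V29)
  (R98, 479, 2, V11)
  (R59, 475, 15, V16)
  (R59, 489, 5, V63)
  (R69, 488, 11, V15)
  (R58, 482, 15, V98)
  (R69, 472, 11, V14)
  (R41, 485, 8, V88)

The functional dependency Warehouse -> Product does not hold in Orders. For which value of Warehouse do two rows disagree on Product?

R59

Warehouse=R31: 2 rows → Product = 1, 1 ✓
Warehouse=R82: 1 row → Product = 6 ✓
Warehouse=R19: 1 row → Product = 1 ✓
Warehouse=R45: 1 row → Product = 13 ✓
Warehouse=R72: 1 row → Product = 5 ✓
Warehouse=R98: 1 row → Product = 2 ✓
Warehouse=R59: 2 rows → Product takes values {15, 5} — violation
Warehouse=R69: 2 rows → Product = 11, 11 ✓
Warehouse=R58: 1 row → Product = 15 ✓
Warehouse=R41: 1 row → Product = 8 ✓
The only Warehouse value with inconsistent Product is Warehouse=R59.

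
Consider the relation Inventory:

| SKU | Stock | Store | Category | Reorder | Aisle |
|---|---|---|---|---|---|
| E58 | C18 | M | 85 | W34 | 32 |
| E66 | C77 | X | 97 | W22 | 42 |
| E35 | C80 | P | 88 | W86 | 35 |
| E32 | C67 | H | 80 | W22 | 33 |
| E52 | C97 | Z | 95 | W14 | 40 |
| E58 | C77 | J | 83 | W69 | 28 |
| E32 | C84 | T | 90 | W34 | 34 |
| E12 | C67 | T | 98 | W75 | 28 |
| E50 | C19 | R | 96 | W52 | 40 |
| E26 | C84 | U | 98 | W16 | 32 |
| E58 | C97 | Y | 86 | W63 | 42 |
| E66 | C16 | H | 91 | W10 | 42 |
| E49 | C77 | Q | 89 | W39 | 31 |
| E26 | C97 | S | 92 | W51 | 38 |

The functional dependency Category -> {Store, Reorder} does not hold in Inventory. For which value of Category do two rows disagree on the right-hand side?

98

Category=85: 1 row → {Store,Reorder} = (M, W34) ✓
Category=97: 1 row → {Store,Reorder} = (X, W22) ✓
Category=88: 1 row → {Store,Reorder} = (P, W86) ✓
Category=80: 1 row → {Store,Reorder} = (H, W22) ✓
Category=95: 1 row → {Store,Reorder} = (Z, W14) ✓
Category=83: 1 row → {Store,Reorder} = (J, W69) ✓
Category=90: 1 row → {Store,Reorder} = (T, W34) ✓
Category=98: 2 rows → {Store,Reorder} takes values {(T, W75), (U, W16)} — violation
Category=96: 1 row → {Store,Reorder} = (R, W52) ✓
Category=86: 1 row → {Store,Reorder} = (Y, W63) ✓
Category=91: 1 row → {Store,Reorder} = (H, W10) ✓
Category=89: 1 row → {Store,Reorder} = (Q, W39) ✓
Category=92: 1 row → {Store,Reorder} = (S, W51) ✓
The only Category value with inconsistent RHS is Category=98.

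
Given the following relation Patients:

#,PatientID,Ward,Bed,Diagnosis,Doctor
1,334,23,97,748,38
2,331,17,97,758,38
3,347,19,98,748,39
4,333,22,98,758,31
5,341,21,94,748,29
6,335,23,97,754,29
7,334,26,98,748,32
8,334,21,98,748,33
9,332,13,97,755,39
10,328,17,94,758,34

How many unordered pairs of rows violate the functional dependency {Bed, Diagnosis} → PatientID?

2

(Bed=98, Diagnosis=748): violating pairs (3,7), (3,8) — 2 pairs.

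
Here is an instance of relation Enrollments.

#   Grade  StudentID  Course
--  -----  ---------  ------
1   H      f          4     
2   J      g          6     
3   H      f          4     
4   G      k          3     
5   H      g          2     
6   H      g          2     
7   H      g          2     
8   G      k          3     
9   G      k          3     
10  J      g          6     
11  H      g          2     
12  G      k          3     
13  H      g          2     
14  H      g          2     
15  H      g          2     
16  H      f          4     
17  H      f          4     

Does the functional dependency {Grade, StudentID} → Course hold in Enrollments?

Yes

(Grade=H, StudentID=f): rows 1, 3, 16, 17 → Course = 4, 4, 4, 4 ✓
(Grade=J, StudentID=g): rows 2, 10 → Course = 6, 6 ✓
(Grade=G, StudentID=k): rows 4, 8, 9, 12 → Course = 3, 3, 3, 3 ✓
(Grade=H, StudentID=g): rows 5, 6, 7, 11, 13, 14, 15 → Course = 2, 2, 2, 2, 2, 2, 2 ✓
Every {Grade, StudentID} value is associated with a single Course value, so {Grade, StudentID} → Course holds.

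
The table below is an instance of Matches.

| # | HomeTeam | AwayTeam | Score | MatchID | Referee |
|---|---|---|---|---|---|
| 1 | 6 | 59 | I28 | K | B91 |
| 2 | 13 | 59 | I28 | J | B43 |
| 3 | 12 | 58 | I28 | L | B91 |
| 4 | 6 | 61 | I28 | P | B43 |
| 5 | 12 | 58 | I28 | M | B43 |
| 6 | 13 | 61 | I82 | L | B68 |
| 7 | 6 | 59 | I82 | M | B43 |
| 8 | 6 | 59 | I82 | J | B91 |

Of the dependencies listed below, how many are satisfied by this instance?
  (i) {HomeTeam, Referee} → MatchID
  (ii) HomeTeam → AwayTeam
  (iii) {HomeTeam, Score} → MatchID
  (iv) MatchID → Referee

0

(i) {HomeTeam, Referee} → MatchID: (HomeTeam=6, Referee=B91): rows 1, 8 → MatchID takes values {K, J} — violation; (HomeTeam=6, Referee=B43): rows 4, 7 → MatchID takes values {P, M} — violation — fails.
(ii) HomeTeam → AwayTeam: HomeTeam=6: rows 1, 4, 7, 8 → AwayTeam takes values {59, 61} — violation; HomeTeam=13: rows 2, 6 → AwayTeam takes values {59, 61} — violation — fails.
(iii) {HomeTeam, Score} → MatchID: (HomeTeam=6, Score=I28): rows 1, 4 → MatchID takes values {K, P} — violation; (HomeTeam=12, Score=I28): rows 3, 5 → MatchID takes values {L, M} — violation; (HomeTeam=6, Score=I82): rows 7, 8 → MatchID takes values {M, J} — violation — fails.
(iv) MatchID → Referee: MatchID=J: rows 2, 8 → Referee takes values {B43, B91} — violation; MatchID=L: rows 3, 6 → Referee takes values {B91, B68} — violation — fails.
None of the 4 dependencies hold.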